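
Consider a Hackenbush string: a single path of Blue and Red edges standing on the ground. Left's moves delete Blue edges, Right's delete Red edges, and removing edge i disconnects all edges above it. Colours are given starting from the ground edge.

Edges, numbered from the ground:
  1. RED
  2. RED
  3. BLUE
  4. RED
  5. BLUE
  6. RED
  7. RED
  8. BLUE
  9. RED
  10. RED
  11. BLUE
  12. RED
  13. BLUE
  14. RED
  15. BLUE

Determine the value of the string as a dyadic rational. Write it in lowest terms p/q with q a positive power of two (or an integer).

1 of 15 · R · max L −∞ · min R 0 = -1
2 of 15 · RR · max L −∞ · min R -1 = -2
3 of 15 · RRB · max L -2 · min R -1 = -3/2
4 of 15 · RRBR · max L -2 · min R -3/2 = -7/4
5 of 15 · RRBRB · max L -7/4 · min R -3/2 = -13/8
6 of 15 · RRBRBR · max L -7/4 · min R -13/8 = -27/16
7 of 15 · RRBRBRR · max L -7/4 · min R -27/16 = -55/32
8 of 15 · RRBRBRRB · max L -55/32 · min R -27/16 = -109/64
9 of 15 · RRBRBRRBR · max L -55/32 · min R -109/64 = -219/128
10 of 15 · RRBRBRRBRR · max L -55/32 · min R -219/128 = -439/256
11 of 15 · RRBRBRRBRRB · max L -439/256 · min R -219/128 = -877/512
12 of 15 · RRBRBRRBRRBR · max L -439/256 · min R -877/512 = -1755/1024
13 of 15 · RRBRBRRBRRBRB · max L -1755/1024 · min R -877/512 = -3509/2048
14 of 15 · RRBRBRRBRRBRBR · max L -1755/1024 · min R -3509/2048 = -7019/4096
15 of 15 · RRBRBRRBRRBRBRB · max L -7019/4096 · min R -3509/2048 = -14037/8192

-14037/8192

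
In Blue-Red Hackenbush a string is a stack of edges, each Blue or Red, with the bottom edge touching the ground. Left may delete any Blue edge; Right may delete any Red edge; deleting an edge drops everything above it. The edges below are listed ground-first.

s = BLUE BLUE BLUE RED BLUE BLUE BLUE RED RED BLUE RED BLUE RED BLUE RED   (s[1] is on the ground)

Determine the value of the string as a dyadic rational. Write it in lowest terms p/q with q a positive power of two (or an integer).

11861/4096

Build G(s[:k]) for k = 1..15, string s = BLUE BLUE BLUE RED BLUE BLUE BLUE RED RED BLUE RED BLUE RED BLUE RED.
1 of 15 · B · max L 0 · min R +∞ gives 1
2 of 15 · BB · max L 1 · min R +∞ gives 2
3 of 15 · BBB · max L 2 · min R +∞ gives 3
4 of 15 · BBBR · max L 2 · min R 3 gives 5/2
5 of 15 · BBBRB · max L 5/2 · min R 3 gives 11/4
6 of 15 · BBBRBB · max L 11/4 · min R 3 gives 23/8
7 of 15 · BBBRBBB · max L 23/8 · min R 3 gives 47/16
8 of 15 · BBBRBBBR · max L 23/8 · min R 47/16 gives 93/32
9 of 15 · BBBRBBBRR · max L 23/8 · min R 93/32 gives 185/64
10 of 15 · BBBRBBBRRB · max L 185/64 · min R 93/32 gives 371/128
11 of 15 · BBBRBBBRRBR · max L 185/64 · min R 371/128 gives 741/256
12 of 15 · BBBRBBBRRBRB · max L 741/256 · min R 371/128 gives 1483/512
13 of 15 · BBBRBBBRRBRBR · max L 741/256 · min R 1483/512 gives 2965/1024
14 of 15 · BBBRBBBRRBRBRB · max L 2965/1024 · min R 1483/512 gives 5931/2048
15 of 15 · BBBRBBBRRBRBRBR · max L 2965/1024 · min R 5931/2048 gives 11861/4096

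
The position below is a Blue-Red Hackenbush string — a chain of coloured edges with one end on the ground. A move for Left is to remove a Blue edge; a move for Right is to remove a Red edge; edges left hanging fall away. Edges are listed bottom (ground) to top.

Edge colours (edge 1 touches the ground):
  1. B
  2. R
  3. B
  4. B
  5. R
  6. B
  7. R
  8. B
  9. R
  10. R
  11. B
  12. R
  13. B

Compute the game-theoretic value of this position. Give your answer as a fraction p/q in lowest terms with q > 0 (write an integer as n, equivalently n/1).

3403/4096

Recurse on prefixes of the 13-edge string B R B B R B R B R R B R B:
step 1: add B to get B; options L={ 0 } R={ · } gives 1
step 2: add R to get BR; options L={ 0 } R={ 1 } gives 1/2
step 3: add B to get BRB; options L={ 0,1/2 } R={ 1 } gives 3/4
step 4: add B to get BRBB; options L={ 0,1/2,3/4 } R={ 1 } gives 7/8
step 5: add R to get BRBBR; options L={ 0,1/2,3/4 } R={ 7/8,1 } gives 13/16
step 6: add B to get BRBBRB; options L={ 0,1/2,3/4,13/16 } R={ 7/8,1 } gives 27/32
step 7: add R to get BRBBRBR; options L={ 0,1/2,3/4,13/16 } R={ 27/32,7/8,1 } gives 53/64
step 8: add B to get BRBBRBRB; options L={ 0,1/2,3/4,13/16,53/64 } R={ 27/32,7/8,1 } gives 107/128
step 9: add R to get BRBBRBRBR; options L={ 0,1/2,3/4,13/16,53/64 } R={ 107/128,27/32,7/8,1 } gives 213/256
step 10: add R to get BRBBRBRBRR; options L={ 0,1/2,3/4,13/16,53/64 } R={ 213/256,107/128,27/32,7/8,1 } gives 425/512
step 11: add B to get BRBBRBRBRRB; options L={ 0,1/2,3/4,13/16,53/64,425/512 } R={ 213/256,107/128,27/32,7/8,1 } gives 851/1024
step 12: add R to get BRBBRBRBRRBR; options L={ 0,1/2,3/4,13/16,53/64,425/512 } R={ 851/1024,213/256,107/128,27/32,7/8,1 } gives 1701/2048
step 13: add B to get BRBBRBRBRRBRB; options L={ 0,1/2,3/4,13/16,53/64,425/512,1701/2048 } R={ 851/1024,213/256,107/128,27/32,7/8,1 } gives 3403/4096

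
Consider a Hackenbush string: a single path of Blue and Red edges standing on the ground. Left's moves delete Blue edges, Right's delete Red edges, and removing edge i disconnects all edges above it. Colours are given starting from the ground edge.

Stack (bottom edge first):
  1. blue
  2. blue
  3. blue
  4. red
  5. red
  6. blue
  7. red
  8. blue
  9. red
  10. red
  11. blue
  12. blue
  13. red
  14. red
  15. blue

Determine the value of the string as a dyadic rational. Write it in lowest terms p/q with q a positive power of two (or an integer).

b: Left { 0 }, Right { (no moves) } so simplest 1
bb: Left { 0 1 }, Right { (no moves) } so simplest 2
bbb: Left { 0 1 2 }, Right { (no moves) } so simplest 3
bbbr: Left { 0 1 2 }, Right { 3 } so simplest 5/2
bbbrr: Left { 0 1 2 }, Right { 5/2 3 } so simplest 9/4
bbbrrb: Left { 0 1 2 9/4 }, Right { 5/2 3 } so simplest 19/8
bbbrrbr: Left { 0 1 2 9/4 }, Right { 19/8 5/2 3 } so simplest 37/16
bbbrrbrb: Left { 0 1 2 9/4 37/16 }, Right { 19/8 5/2 3 } so simplest 75/32
bbbrrbrbr: Left { 0 1 2 9/4 37/16 }, Right { 75/32 19/8 5/2 3 } so simplest 149/64
bbbrrbrbrr: Left { 0 1 2 9/4 37/16 }, Right { 149/64 75/32 19/8 5/2 3 } so simplest 297/128
bbbrrbrbrrb: Left { 0 1 2 9/4 37/16 297/128 }, Right { 149/64 75/32 19/8 5/2 3 } so simplest 595/256
bbbrrbrbrrbb: Left { 0 1 2 9/4 37/16 297/128 595/256 }, Right { 149/64 75/32 19/8 5/2 3 } so simplest 1191/512
bbbrrbrbrrbbr: Left { 0 1 2 9/4 37/16 297/128 595/256 }, Right { 1191/512 149/64 75/32 19/8 5/2 3 } so simplest 2381/1024
bbbrrbrbrrbbrr: Left { 0 1 2 9/4 37/16 297/128 595/256 }, Right { 2381/1024 1191/512 149/64 75/32 19/8 5/2 3 } so simplest 4761/2048
bbbrrbrbrrbbrrb: Left { 0 1 2 9/4 37/16 297/128 595/256 4761/2048 }, Right { 2381/1024 1191/512 149/64 75/32 19/8 5/2 3 } so simplest 9523/4096

9523/4096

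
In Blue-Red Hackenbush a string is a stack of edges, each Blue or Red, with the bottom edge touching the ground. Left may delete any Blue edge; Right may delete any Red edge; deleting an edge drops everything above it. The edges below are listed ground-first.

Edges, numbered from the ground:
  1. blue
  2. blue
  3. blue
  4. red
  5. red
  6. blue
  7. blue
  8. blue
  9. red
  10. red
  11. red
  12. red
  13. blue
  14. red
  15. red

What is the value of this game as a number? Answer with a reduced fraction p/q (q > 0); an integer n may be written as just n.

9993/4096

edge 1 of 15 (blue): { 0 |  } ⇒ 1
edge 2 of 15 (blue): { 0, 1 |  } ⇒ 2
edge 3 of 15 (blue): { 0, 1, 2 |  } ⇒ 3
edge 4 of 15 (red): { 0, 1, 2 | 3 } ⇒ 5/2
edge 5 of 15 (red): { 0, 1, 2 | 5/2, 3 } ⇒ 9/4
edge 6 of 15 (blue): { 0, 1, 2, 9/4 | 5/2, 3 } ⇒ 19/8
edge 7 of 15 (blue): { 0, 1, 2, 9/4, 19/8 | 5/2, 3 } ⇒ 39/16
edge 8 of 15 (blue): { 0, 1, 2, 9/4, 19/8, 39/16 | 5/2, 3 } ⇒ 79/32
edge 9 of 15 (red): { 0, 1, 2, 9/4, 19/8, 39/16 | 79/32, 5/2, 3 } ⇒ 157/64
edge 10 of 15 (red): { 0, 1, 2, 9/4, 19/8, 39/16 | 157/64, 79/32, 5/2, 3 } ⇒ 313/128
edge 11 of 15 (red): { 0, 1, 2, 9/4, 19/8, 39/16 | 313/128, 157/64, 79/32, 5/2, 3 } ⇒ 625/256
edge 12 of 15 (red): { 0, 1, 2, 9/4, 19/8, 39/16 | 625/256, 313/128, 157/64, 79/32, 5/2, 3 } ⇒ 1249/512
edge 13 of 15 (blue): { 0, 1, 2, 9/4, 19/8, 39/16, 1249/512 | 625/256, 313/128, 157/64, 79/32, 5/2, 3 } ⇒ 2499/1024
edge 14 of 15 (red): { 0, 1, 2, 9/4, 19/8, 39/16, 1249/512 | 2499/1024, 625/256, 313/128, 157/64, 79/32, 5/2, 3 } ⇒ 4997/2048
edge 15 of 15 (red): { 0, 1, 2, 9/4, 19/8, 39/16, 1249/512 | 4997/2048, 2499/1024, 625/256, 313/128, 157/64, 79/32, 5/2, 3 } ⇒ 9993/4096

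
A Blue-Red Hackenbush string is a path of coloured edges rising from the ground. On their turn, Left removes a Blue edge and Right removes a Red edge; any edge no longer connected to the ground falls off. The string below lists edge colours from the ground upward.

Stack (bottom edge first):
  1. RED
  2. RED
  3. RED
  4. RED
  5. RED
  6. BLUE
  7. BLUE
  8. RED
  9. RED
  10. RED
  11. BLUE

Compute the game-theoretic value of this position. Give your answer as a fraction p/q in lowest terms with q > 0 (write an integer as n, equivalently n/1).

R: Left { — }, Right { 0 } = simplest -1
RR: Left { — }, Right { -1 0 } = simplest -2
RRR: Left { — }, Right { -2 -1 0 } = simplest -3
RRRR: Left { — }, Right { -3 -2 -1 0 } = simplest -4
RRRRR: Left { — }, Right { -4 -3 -2 -1 0 } = simplest -5
RRRRRB: Left { -5 }, Right { -4 -3 -2 -1 0 } = simplest -9/2
RRRRRBB: Left { -5 -9/2 }, Right { -4 -3 -2 -1 0 } = simplest -17/4
RRRRRBBR: Left { -5 -9/2 }, Right { -17/4 -4 -3 -2 -1 0 } = simplest -35/8
RRRRRBBRR: Left { -5 -9/2 }, Right { -35/8 -17/4 -4 -3 -2 -1 0 } = simplest -71/16
RRRRRBBRRR: Left { -5 -9/2 }, Right { -71/16 -35/8 -17/4 -4 -3 -2 -1 0 } = simplest -143/32
RRRRRBBRRRB: Left { -5 -9/2 -143/32 }, Right { -71/16 -35/8 -17/4 -4 -3 -2 -1 0 } = simplest -285/64

-285/64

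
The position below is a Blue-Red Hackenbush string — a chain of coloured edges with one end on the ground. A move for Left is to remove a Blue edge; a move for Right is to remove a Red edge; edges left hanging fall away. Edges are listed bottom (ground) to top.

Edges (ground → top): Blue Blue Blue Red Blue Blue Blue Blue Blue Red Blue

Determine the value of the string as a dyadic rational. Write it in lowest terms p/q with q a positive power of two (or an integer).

763/256

1 of 11 · B · max L 0 · min R +∞ → 1
2 of 11 · BB · max L 1 · min R +∞ → 2
3 of 11 · BBB · max L 2 · min R +∞ → 3
4 of 11 · BBBR · max L 2 · min R 3 → 5/2
5 of 11 · BBBRB · max L 5/2 · min R 3 → 11/4
6 of 11 · BBBRBB · max L 11/4 · min R 3 → 23/8
7 of 11 · BBBRBBB · max L 23/8 · min R 3 → 47/16
8 of 11 · BBBRBBBB · max L 47/16 · min R 3 → 95/32
9 of 11 · BBBRBBBBB · max L 95/32 · min R 3 → 191/64
10 of 11 · BBBRBBBBBR · max L 95/32 · min R 191/64 → 381/128
11 of 11 · BBBRBBBBBRB · max L 381/128 · min R 191/64 → 763/256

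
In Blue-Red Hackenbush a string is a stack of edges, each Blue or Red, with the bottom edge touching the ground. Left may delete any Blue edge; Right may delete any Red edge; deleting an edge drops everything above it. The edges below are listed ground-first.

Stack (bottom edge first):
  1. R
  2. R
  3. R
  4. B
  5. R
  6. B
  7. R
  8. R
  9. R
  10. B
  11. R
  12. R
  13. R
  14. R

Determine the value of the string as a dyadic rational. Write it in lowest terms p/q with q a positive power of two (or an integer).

Prefix values for R R R B R B R R R B R R R R via {L|R} + simplicity:
value_1 [R]  L=[∅]  R=[0]  → -1
value_2 [RR]  L=[∅]  R=[-1; 0]  → -2
value_3 [RRR]  L=[∅]  R=[-2; -1; 0]  → -3
value_4 [RRRB]  L=[-3]  R=[-2; -1; 0]  → -5/2
value_5 [RRRBR]  L=[-3]  R=[-5/2; -2; -1; 0]  → -11/4
value_6 [RRRBRB]  L=[-3; -11/4]  R=[-5/2; -2; -1; 0]  → -21/8
value_7 [RRRBRBR]  L=[-3; -11/4]  R=[-21/8; -5/2; -2; -1; 0]  → -43/16
value_8 [RRRBRBRR]  L=[-3; -11/4]  R=[-43/16; -21/8; -5/2; -2; -1; 0]  → -87/32
value_9 [RRRBRBRRR]  L=[-3; -11/4]  R=[-87/32; -43/16; -21/8; -5/2; -2; -1; 0]  → -175/64
value_10 [RRRBRBRRRB]  L=[-3; -11/4; -175/64]  R=[-87/32; -43/16; -21/8; -5/2; -2; -1; 0]  → -349/128
value_11 [RRRBRBRRRBR]  L=[-3; -11/4; -175/64]  R=[-349/128; -87/32; -43/16; -21/8; -5/2; -2; -1; 0]  → -699/256
value_12 [RRRBRBRRRBRR]  L=[-3; -11/4; -175/64]  R=[-699/256; -349/128; -87/32; -43/16; -21/8; -5/2; -2; -1; 0]  → -1399/512
value_13 [RRRBRBRRRBRRR]  L=[-3; -11/4; -175/64]  R=[-1399/512; -699/256; -349/128; -87/32; -43/16; -21/8; -5/2; -2; -1; 0]  → -2799/1024
value_14 [RRRBRBRRRBRRRR]  L=[-3; -11/4; -175/64]  R=[-2799/1024; -1399/512; -699/256; -349/128; -87/32; -43/16; -21/8; -5/2; -2; -1; 0]  → -5599/2048

-5599/2048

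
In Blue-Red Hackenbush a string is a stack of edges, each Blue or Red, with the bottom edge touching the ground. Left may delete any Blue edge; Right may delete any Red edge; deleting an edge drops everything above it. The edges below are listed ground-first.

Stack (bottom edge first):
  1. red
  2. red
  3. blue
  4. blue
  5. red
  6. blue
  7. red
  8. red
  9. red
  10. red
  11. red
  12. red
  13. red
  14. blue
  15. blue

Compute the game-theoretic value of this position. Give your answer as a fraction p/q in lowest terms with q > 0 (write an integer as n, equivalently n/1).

-11257/8192

r: Left { (no moves) }, Right { 0 } ⇒ simplest -1
rr: Left { (no moves) }, Right { -1, 0 } ⇒ simplest -2
rrb: Left { -2 }, Right { -1, 0 } ⇒ simplest -3/2
rrbb: Left { -2, -3/2 }, Right { -1, 0 } ⇒ simplest -5/4
rrbbr: Left { -2, -3/2 }, Right { -5/4, -1, 0 } ⇒ simplest -11/8
rrbbrb: Left { -2, -3/2, -11/8 }, Right { -5/4, -1, 0 } ⇒ simplest -21/16
rrbbrbr: Left { -2, -3/2, -11/8 }, Right { -21/16, -5/4, -1, 0 } ⇒ simplest -43/32
rrbbrbrr: Left { -2, -3/2, -11/8 }, Right { -43/32, -21/16, -5/4, -1, 0 } ⇒ simplest -87/64
rrbbrbrrr: Left { -2, -3/2, -11/8 }, Right { -87/64, -43/32, -21/16, -5/4, -1, 0 } ⇒ simplest -175/128
rrbbrbrrrr: Left { -2, -3/2, -11/8 }, Right { -175/128, -87/64, -43/32, -21/16, -5/4, -1, 0 } ⇒ simplest -351/256
rrbbrbrrrrr: Left { -2, -3/2, -11/8 }, Right { -351/256, -175/128, -87/64, -43/32, -21/16, -5/4, -1, 0 } ⇒ simplest -703/512
rrbbrbrrrrrr: Left { -2, -3/2, -11/8 }, Right { -703/512, -351/256, -175/128, -87/64, -43/32, -21/16, -5/4, -1, 0 } ⇒ simplest -1407/1024
rrbbrbrrrrrrr: Left { -2, -3/2, -11/8 }, Right { -1407/1024, -703/512, -351/256, -175/128, -87/64, -43/32, -21/16, -5/4, -1, 0 } ⇒ simplest -2815/2048
rrbbrbrrrrrrrb: Left { -2, -3/2, -11/8, -2815/2048 }, Right { -1407/1024, -703/512, -351/256, -175/128, -87/64, -43/32, -21/16, -5/4, -1, 0 } ⇒ simplest -5629/4096
rrbbrbrrrrrrrbb: Left { -2, -3/2, -11/8, -2815/2048, -5629/4096 }, Right { -1407/1024, -703/512, -351/256, -175/128, -87/64, -43/32, -21/16, -5/4, -1, 0 } ⇒ simplest -11257/8192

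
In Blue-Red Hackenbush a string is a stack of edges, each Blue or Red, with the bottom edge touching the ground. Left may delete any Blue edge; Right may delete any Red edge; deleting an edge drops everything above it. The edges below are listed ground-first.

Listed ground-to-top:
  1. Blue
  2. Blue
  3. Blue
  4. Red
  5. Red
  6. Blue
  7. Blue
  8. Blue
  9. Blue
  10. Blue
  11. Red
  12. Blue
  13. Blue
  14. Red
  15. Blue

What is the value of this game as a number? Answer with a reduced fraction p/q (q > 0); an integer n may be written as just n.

value(B) = { 0 | (no moves) } → 1
value(BB) = { 0; 1 | (no moves) } → 2
value(BBB) = { 0; 1; 2 | (no moves) } → 3
value(BBBR) = { 0; 1; 2 | 3 } → 5/2
value(BBBRR) = { 0; 1; 2 | 5/2; 3 } → 9/4
value(BBBRRB) = { 0; 1; 2; 9/4 | 5/2; 3 } → 19/8
value(BBBRRBB) = { 0; 1; 2; 9/4; 19/8 | 5/2; 3 } → 39/16
value(BBBRRBBB) = { 0; 1; 2; 9/4; 19/8; 39/16 | 5/2; 3 } → 79/32
value(BBBRRBBBB) = { 0; 1; 2; 9/4; 19/8; 39/16; 79/32 | 5/2; 3 } → 159/64
value(BBBRRBBBBB) = { 0; 1; 2; 9/4; 19/8; 39/16; 79/32; 159/64 | 5/2; 3 } → 319/128
value(BBBRRBBBBBR) = { 0; 1; 2; 9/4; 19/8; 39/16; 79/32; 159/64 | 319/128; 5/2; 3 } → 637/256
value(BBBRRBBBBBRB) = { 0; 1; 2; 9/4; 19/8; 39/16; 79/32; 159/64; 637/256 | 319/128; 5/2; 3 } → 1275/512
value(BBBRRBBBBBRBB) = { 0; 1; 2; 9/4; 19/8; 39/16; 79/32; 159/64; 637/256; 1275/512 | 319/128; 5/2; 3 } → 2551/1024
value(BBBRRBBBBBRBBR) = { 0; 1; 2; 9/4; 19/8; 39/16; 79/32; 159/64; 637/256; 1275/512 | 2551/1024; 319/128; 5/2; 3 } → 5101/2048
value(BBBRRBBBBBRBBRB) = { 0; 1; 2; 9/4; 19/8; 39/16; 79/32; 159/64; 637/256; 1275/512; 5101/2048 | 2551/1024; 319/128; 5/2; 3 } → 10203/4096

10203/4096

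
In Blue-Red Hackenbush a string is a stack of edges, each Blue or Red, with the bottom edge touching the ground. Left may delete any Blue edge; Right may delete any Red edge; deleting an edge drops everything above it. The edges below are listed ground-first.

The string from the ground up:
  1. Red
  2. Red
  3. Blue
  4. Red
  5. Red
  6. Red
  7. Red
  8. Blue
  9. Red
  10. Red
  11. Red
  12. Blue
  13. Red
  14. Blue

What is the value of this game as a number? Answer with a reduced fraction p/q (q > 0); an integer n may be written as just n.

Prefix values for Red Red Blue Red Red Red Red Blue Red Red Red Blue Red Blue via {L|R} + simplicity:
G(R) = { · | 0 } ⇒ -1
G(RR) = { · | -1,0 } ⇒ -2
G(RRB) = { -2 | -1,0 } ⇒ -3/2
G(RRBR) = { -2 | -3/2,-1,0 } ⇒ -7/4
G(RRBRR) = { -2 | -7/4,-3/2,-1,0 } ⇒ -15/8
G(RRBRRR) = { -2 | -15/8,-7/4,-3/2,-1,0 } ⇒ -31/16
G(RRBRRRR) = { -2 | -31/16,-15/8,-7/4,-3/2,-1,0 } ⇒ -63/32
G(RRBRRRRB) = { -2,-63/32 | -31/16,-15/8,-7/4,-3/2,-1,0 } ⇒ -125/64
G(RRBRRRRBR) = { -2,-63/32 | -125/64,-31/16,-15/8,-7/4,-3/2,-1,0 } ⇒ -251/128
G(RRBRRRRBRR) = { -2,-63/32 | -251/128,-125/64,-31/16,-15/8,-7/4,-3/2,-1,0 } ⇒ -503/256
G(RRBRRRRBRRR) = { -2,-63/32 | -503/256,-251/128,-125/64,-31/16,-15/8,-7/4,-3/2,-1,0 } ⇒ -1007/512
G(RRBRRRRBRRRB) = { -2,-63/32,-1007/512 | -503/256,-251/128,-125/64,-31/16,-15/8,-7/4,-3/2,-1,0 } ⇒ -2013/1024
G(RRBRRRRBRRRBR) = { -2,-63/32,-1007/512 | -2013/1024,-503/256,-251/128,-125/64,-31/16,-15/8,-7/4,-3/2,-1,0 } ⇒ -4027/2048
G(RRBRRRRBRRRBRB) = { -2,-63/32,-1007/512,-4027/2048 | -2013/1024,-503/256,-251/128,-125/64,-31/16,-15/8,-7/4,-3/2,-1,0 } ⇒ -8053/4096

-8053/4096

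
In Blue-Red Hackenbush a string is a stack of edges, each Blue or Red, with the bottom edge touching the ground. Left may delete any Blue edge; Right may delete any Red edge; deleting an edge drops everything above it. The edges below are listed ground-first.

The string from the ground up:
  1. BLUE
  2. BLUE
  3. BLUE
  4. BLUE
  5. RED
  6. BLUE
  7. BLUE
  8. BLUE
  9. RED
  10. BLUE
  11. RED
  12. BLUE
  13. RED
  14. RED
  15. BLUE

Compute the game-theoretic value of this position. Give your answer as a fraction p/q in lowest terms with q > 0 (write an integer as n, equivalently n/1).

8019/2048

Prefix values for BLUE BLUE BLUE BLUE RED BLUE BLUE BLUE RED BLUE RED BLUE RED RED BLUE via {L|R} + simplicity:
1 of 15 · B · max L 0 · min R +∞ -> 1
2 of 15 · BB · max L 1 · min R +∞ -> 2
3 of 15 · BBB · max L 2 · min R +∞ -> 3
4 of 15 · BBBB · max L 3 · min R +∞ -> 4
5 of 15 · BBBBR · max L 3 · min R 4 -> 7/2
6 of 15 · BBBBRB · max L 7/2 · min R 4 -> 15/4
7 of 15 · BBBBRBB · max L 15/4 · min R 4 -> 31/8
8 of 15 · BBBBRBBB · max L 31/8 · min R 4 -> 63/16
9 of 15 · BBBBRBBBR · max L 31/8 · min R 63/16 -> 125/32
10 of 15 · BBBBRBBBRB · max L 125/32 · min R 63/16 -> 251/64
11 of 15 · BBBBRBBBRBR · max L 125/32 · min R 251/64 -> 501/128
12 of 15 · BBBBRBBBRBRB · max L 501/128 · min R 251/64 -> 1003/256
13 of 15 · BBBBRBBBRBRBR · max L 501/128 · min R 1003/256 -> 2005/512
14 of 15 · BBBBRBBBRBRBRR · max L 501/128 · min R 2005/512 -> 4009/1024
15 of 15 · BBBBRBBBRBRBRRB · max L 4009/1024 · min R 2005/512 -> 8019/2048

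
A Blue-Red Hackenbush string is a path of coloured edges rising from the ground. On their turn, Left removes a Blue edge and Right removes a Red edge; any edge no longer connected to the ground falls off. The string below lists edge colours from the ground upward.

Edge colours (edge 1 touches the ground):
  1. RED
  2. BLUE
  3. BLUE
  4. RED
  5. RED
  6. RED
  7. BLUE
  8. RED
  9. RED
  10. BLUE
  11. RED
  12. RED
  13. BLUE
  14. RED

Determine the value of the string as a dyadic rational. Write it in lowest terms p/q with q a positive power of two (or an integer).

-3803/8192

Recurse on prefixes of the 14-edge string RED BLUE BLUE RED RED RED BLUE RED RED BLUE RED RED BLUE RED:
value(R) = { — | 0 } — -1
value(RB) = { -1 | 0 } — -1/2
value(RBB) = { -1, -1/2 | 0 } — -1/4
value(RBBR) = { -1, -1/2 | -1/4, 0 } — -3/8
value(RBBRR) = { -1, -1/2 | -3/8, -1/4, 0 } — -7/16
value(RBBRRR) = { -1, -1/2 | -7/16, -3/8, -1/4, 0 } — -15/32
value(RBBRRRB) = { -1, -1/2, -15/32 | -7/16, -3/8, -1/4, 0 } — -29/64
value(RBBRRRBR) = { -1, -1/2, -15/32 | -29/64, -7/16, -3/8, -1/4, 0 } — -59/128
value(RBBRRRBRR) = { -1, -1/2, -15/32 | -59/128, -29/64, -7/16, -3/8, -1/4, 0 } — -119/256
value(RBBRRRBRRB) = { -1, -1/2, -15/32, -119/256 | -59/128, -29/64, -7/16, -3/8, -1/4, 0 } — -237/512
value(RBBRRRBRRBR) = { -1, -1/2, -15/32, -119/256 | -237/512, -59/128, -29/64, -7/16, -3/8, -1/4, 0 } — -475/1024
value(RBBRRRBRRBRR) = { -1, -1/2, -15/32, -119/256 | -475/1024, -237/512, -59/128, -29/64, -7/16, -3/8, -1/4, 0 } — -951/2048
value(RBBRRRBRRBRRB) = { -1, -1/2, -15/32, -119/256, -951/2048 | -475/1024, -237/512, -59/128, -29/64, -7/16, -3/8, -1/4, 0 } — -1901/4096
value(RBBRRRBRRBRRBR) = { -1, -1/2, -15/32, -119/256, -951/2048 | -1901/4096, -475/1024, -237/512, -59/128, -29/64, -7/16, -3/8, -1/4, 0 } — -3803/8192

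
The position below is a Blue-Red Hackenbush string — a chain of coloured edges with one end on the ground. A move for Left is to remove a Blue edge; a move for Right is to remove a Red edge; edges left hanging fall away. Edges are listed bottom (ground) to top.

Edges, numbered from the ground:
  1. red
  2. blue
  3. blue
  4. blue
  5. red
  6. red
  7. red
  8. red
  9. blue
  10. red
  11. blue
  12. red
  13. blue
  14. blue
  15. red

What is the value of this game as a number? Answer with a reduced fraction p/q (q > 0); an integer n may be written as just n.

Prefix values for red blue blue blue red red red red blue red blue red blue blue red via {L|R} + simplicity:
step 1: add red to get r; options L={ — } R={ 0 } -> -1
step 2: add blue to get rb; options L={ -1 } R={ 0 } -> -1/2
step 3: add blue to get rbb; options L={ -1,-1/2 } R={ 0 } -> -1/4
step 4: add blue to get rbbb; options L={ -1,-1/2,-1/4 } R={ 0 } -> -1/8
step 5: add red to get rbbbr; options L={ -1,-1/2,-1/4 } R={ -1/8,0 } -> -3/16
step 6: add red to get rbbbrr; options L={ -1,-1/2,-1/4 } R={ -3/16,-1/8,0 } -> -7/32
step 7: add red to get rbbbrrr; options L={ -1,-1/2,-1/4 } R={ -7/32,-3/16,-1/8,0 } -> -15/64
step 8: add red to get rbbbrrrr; options L={ -1,-1/2,-1/4 } R={ -15/64,-7/32,-3/16,-1/8,0 } -> -31/128
step 9: add blue to get rbbbrrrrb; options L={ -1,-1/2,-1/4,-31/128 } R={ -15/64,-7/32,-3/16,-1/8,0 } -> -61/256
step 10: add red to get rbbbrrrrbr; options L={ -1,-1/2,-1/4,-31/128 } R={ -61/256,-15/64,-7/32,-3/16,-1/8,0 } -> -123/512
step 11: add blue to get rbbbrrrrbrb; options L={ -1,-1/2,-1/4,-31/128,-123/512 } R={ -61/256,-15/64,-7/32,-3/16,-1/8,0 } -> -245/1024
step 12: add red to get rbbbrrrrbrbr; options L={ -1,-1/2,-1/4,-31/128,-123/512 } R={ -245/1024,-61/256,-15/64,-7/32,-3/16,-1/8,0 } -> -491/2048
step 13: add blue to get rbbbrrrrbrbrb; options L={ -1,-1/2,-1/4,-31/128,-123/512,-491/2048 } R={ -245/1024,-61/256,-15/64,-7/32,-3/16,-1/8,0 } -> -981/4096
step 14: add blue to get rbbbrrrrbrbrbb; options L={ -1,-1/2,-1/4,-31/128,-123/512,-491/2048,-981/4096 } R={ -245/1024,-61/256,-15/64,-7/32,-3/16,-1/8,0 } -> -1961/8192
step 15: add red to get rbbbrrrrbrbrbbr; options L={ -1,-1/2,-1/4,-31/128,-123/512,-491/2048,-981/4096 } R={ -1961/8192,-245/1024,-61/256,-15/64,-7/32,-3/16,-1/8,0 } -> -3923/16384

-3923/16384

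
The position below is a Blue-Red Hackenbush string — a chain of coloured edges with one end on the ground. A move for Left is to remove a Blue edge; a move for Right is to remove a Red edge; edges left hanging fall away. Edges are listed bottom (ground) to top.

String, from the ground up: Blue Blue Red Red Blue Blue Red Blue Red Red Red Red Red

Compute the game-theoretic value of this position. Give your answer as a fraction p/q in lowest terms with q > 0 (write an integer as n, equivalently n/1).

2881/2048

1 of 13 · B · max L 0 · min R +∞ — 1
2 of 13 · BB · max L 1 · min R +∞ — 2
3 of 13 · BBR · max L 1 · min R 2 — 3/2
4 of 13 · BBRR · max L 1 · min R 3/2 — 5/4
5 of 13 · BBRRB · max L 5/4 · min R 3/2 — 11/8
6 of 13 · BBRRBB · max L 11/8 · min R 3/2 — 23/16
7 of 13 · BBRRBBR · max L 11/8 · min R 23/16 — 45/32
8 of 13 · BBRRBBRB · max L 45/32 · min R 23/16 — 91/64
9 of 13 · BBRRBBRBR · max L 45/32 · min R 91/64 — 181/128
10 of 13 · BBRRBBRBRR · max L 45/32 · min R 181/128 — 361/256
11 of 13 · BBRRBBRBRRR · max L 45/32 · min R 361/256 — 721/512
12 of 13 · BBRRBBRBRRRR · max L 45/32 · min R 721/512 — 1441/1024
13 of 13 · BBRRBBRBRRRRR · max L 45/32 · min R 1441/1024 — 2881/2048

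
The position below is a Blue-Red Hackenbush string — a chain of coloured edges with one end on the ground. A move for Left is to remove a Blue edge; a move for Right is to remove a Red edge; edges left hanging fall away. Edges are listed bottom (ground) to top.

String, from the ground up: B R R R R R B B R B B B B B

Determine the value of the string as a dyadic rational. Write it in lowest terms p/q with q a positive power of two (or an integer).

447/8192

B: Left { 0 }, Right {  } => simplest 1
BR: Left { 0 }, Right { 1 } => simplest 1/2
BRR: Left { 0 }, Right { 1/2, 1 } => simplest 1/4
BRRR: Left { 0 }, Right { 1/4, 1/2, 1 } => simplest 1/8
BRRRR: Left { 0 }, Right { 1/8, 1/4, 1/2, 1 } => simplest 1/16
BRRRRR: Left { 0 }, Right { 1/16, 1/8, 1/4, 1/2, 1 } => simplest 1/32
BRRRRRB: Left { 0, 1/32 }, Right { 1/16, 1/8, 1/4, 1/2, 1 } => simplest 3/64
BRRRRRBB: Left { 0, 1/32, 3/64 }, Right { 1/16, 1/8, 1/4, 1/2, 1 } => simplest 7/128
BRRRRRBBR: Left { 0, 1/32, 3/64 }, Right { 7/128, 1/16, 1/8, 1/4, 1/2, 1 } => simplest 13/256
BRRRRRBBRB: Left { 0, 1/32, 3/64, 13/256 }, Right { 7/128, 1/16, 1/8, 1/4, 1/2, 1 } => simplest 27/512
BRRRRRBBRBB: Left { 0, 1/32, 3/64, 13/256, 27/512 }, Right { 7/128, 1/16, 1/8, 1/4, 1/2, 1 } => simplest 55/1024
BRRRRRBBRBBB: Left { 0, 1/32, 3/64, 13/256, 27/512, 55/1024 }, Right { 7/128, 1/16, 1/8, 1/4, 1/2, 1 } => simplest 111/2048
BRRRRRBBRBBBB: Left { 0, 1/32, 3/64, 13/256, 27/512, 55/1024, 111/2048 }, Right { 7/128, 1/16, 1/8, 1/4, 1/2, 1 } => simplest 223/4096
BRRRRRBBRBBBBB: Left { 0, 1/32, 3/64, 13/256, 27/512, 55/1024, 111/2048, 223/4096 }, Right { 7/128, 1/16, 1/8, 1/4, 1/2, 1 } => simplest 447/8192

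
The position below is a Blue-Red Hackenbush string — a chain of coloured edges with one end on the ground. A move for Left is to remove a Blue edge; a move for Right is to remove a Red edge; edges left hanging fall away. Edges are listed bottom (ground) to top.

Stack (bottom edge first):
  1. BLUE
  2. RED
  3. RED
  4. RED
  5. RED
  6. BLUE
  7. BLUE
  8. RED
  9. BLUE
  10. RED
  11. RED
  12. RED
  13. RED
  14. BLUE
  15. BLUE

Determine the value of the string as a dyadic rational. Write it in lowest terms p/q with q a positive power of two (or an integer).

step 1: add BLUE to get B; options L={ 0 } R={ ∅ } ⇒ 1
step 2: add RED to get BR; options L={ 0 } R={ 1 } ⇒ 1/2
step 3: add RED to get BRR; options L={ 0 } R={ 1/2,1 } ⇒ 1/4
step 4: add RED to get BRRR; options L={ 0 } R={ 1/4,1/2,1 } ⇒ 1/8
step 5: add RED to get BRRRR; options L={ 0 } R={ 1/8,1/4,1/2,1 } ⇒ 1/16
step 6: add BLUE to get BRRRRB; options L={ 0,1/16 } R={ 1/8,1/4,1/2,1 } ⇒ 3/32
step 7: add BLUE to get BRRRRBB; options L={ 0,1/16,3/32 } R={ 1/8,1/4,1/2,1 } ⇒ 7/64
step 8: add RED to get BRRRRBBR; options L={ 0,1/16,3/32 } R={ 7/64,1/8,1/4,1/2,1 } ⇒ 13/128
step 9: add BLUE to get BRRRRBBRB; options L={ 0,1/16,3/32,13/128 } R={ 7/64,1/8,1/4,1/2,1 } ⇒ 27/256
step 10: add RED to get BRRRRBBRBR; options L={ 0,1/16,3/32,13/128 } R={ 27/256,7/64,1/8,1/4,1/2,1 } ⇒ 53/512
step 11: add RED to get BRRRRBBRBRR; options L={ 0,1/16,3/32,13/128 } R={ 53/512,27/256,7/64,1/8,1/4,1/2,1 } ⇒ 105/1024
step 12: add RED to get BRRRRBBRBRRR; options L={ 0,1/16,3/32,13/128 } R={ 105/1024,53/512,27/256,7/64,1/8,1/4,1/2,1 } ⇒ 209/2048
step 13: add RED to get BRRRRBBRBRRRR; options L={ 0,1/16,3/32,13/128 } R={ 209/2048,105/1024,53/512,27/256,7/64,1/8,1/4,1/2,1 } ⇒ 417/4096
step 14: add BLUE to get BRRRRBBRBRRRRB; options L={ 0,1/16,3/32,13/128,417/4096 } R={ 209/2048,105/1024,53/512,27/256,7/64,1/8,1/4,1/2,1 } ⇒ 835/8192
step 15: add BLUE to get BRRRRBBRBRRRRBB; options L={ 0,1/16,3/32,13/128,417/4096,835/8192 } R={ 209/2048,105/1024,53/512,27/256,7/64,1/8,1/4,1/2,1 } ⇒ 1671/16384

1671/16384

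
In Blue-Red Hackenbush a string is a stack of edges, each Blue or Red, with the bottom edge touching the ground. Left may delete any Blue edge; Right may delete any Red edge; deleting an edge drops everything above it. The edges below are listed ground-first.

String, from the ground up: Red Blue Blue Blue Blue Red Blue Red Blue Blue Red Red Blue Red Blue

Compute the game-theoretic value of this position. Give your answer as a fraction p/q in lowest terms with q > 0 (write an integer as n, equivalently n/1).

v_1 [R]  L=[∅]  R=[0]  = -1
v_2 [RB]  L=[-1]  R=[0]  = -1/2
v_3 [RBB]  L=[-1; -1/2]  R=[0]  = -1/4
v_4 [RBBB]  L=[-1; -1/2; -1/4]  R=[0]  = -1/8
v_5 [RBBBB]  L=[-1; -1/2; -1/4; -1/8]  R=[0]  = -1/16
v_6 [RBBBBR]  L=[-1; -1/2; -1/4; -1/8]  R=[-1/16; 0]  = -3/32
v_7 [RBBBBRB]  L=[-1; -1/2; -1/4; -1/8; -3/32]  R=[-1/16; 0]  = -5/64
v_8 [RBBBBRBR]  L=[-1; -1/2; -1/4; -1/8; -3/32]  R=[-5/64; -1/16; 0]  = -11/128
v_9 [RBBBBRBRB]  L=[-1; -1/2; -1/4; -1/8; -3/32; -11/128]  R=[-5/64; -1/16; 0]  = -21/256
v_10 [RBBBBRBRBB]  L=[-1; -1/2; -1/4; -1/8; -3/32; -11/128; -21/256]  R=[-5/64; -1/16; 0]  = -41/512
v_11 [RBBBBRBRBBR]  L=[-1; -1/2; -1/4; -1/8; -3/32; -11/128; -21/256]  R=[-41/512; -5/64; -1/16; 0]  = -83/1024
v_12 [RBBBBRBRBBRR]  L=[-1; -1/2; -1/4; -1/8; -3/32; -11/128; -21/256]  R=[-83/1024; -41/512; -5/64; -1/16; 0]  = -167/2048
v_13 [RBBBBRBRBBRRB]  L=[-1; -1/2; -1/4; -1/8; -3/32; -11/128; -21/256; -167/2048]  R=[-83/1024; -41/512; -5/64; -1/16; 0]  = -333/4096
v_14 [RBBBBRBRBBRRBR]  L=[-1; -1/2; -1/4; -1/8; -3/32; -11/128; -21/256; -167/2048]  R=[-333/4096; -83/1024; -41/512; -5/64; -1/16; 0]  = -667/8192
v_15 [RBBBBRBRBBRRBRB]  L=[-1; -1/2; -1/4; -1/8; -3/32; -11/128; -21/256; -167/2048; -667/8192]  R=[-333/4096; -83/1024; -41/512; -5/64; -1/16; 0]  = -1333/16384

-1333/16384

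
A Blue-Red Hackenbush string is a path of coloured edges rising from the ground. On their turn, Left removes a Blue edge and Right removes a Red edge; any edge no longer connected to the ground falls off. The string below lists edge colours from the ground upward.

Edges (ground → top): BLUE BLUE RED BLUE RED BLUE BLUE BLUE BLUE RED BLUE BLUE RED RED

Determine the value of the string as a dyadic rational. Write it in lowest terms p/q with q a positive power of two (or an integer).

Prefix values for BLUE BLUE RED BLUE RED BLUE BLUE BLUE BLUE RED BLUE BLUE RED RED via {L|R} + simplicity:
step 1: add BLUE to get B; options L={ 0 } R={ · } ⇒ 1
step 2: add BLUE to get BB; options L={ 0, 1 } R={ · } ⇒ 2
step 3: add RED to get BBR; options L={ 0, 1 } R={ 2 } ⇒ 3/2
step 4: add BLUE to get BBRB; options L={ 0, 1, 3/2 } R={ 2 } ⇒ 7/4
step 5: add RED to get BBRBR; options L={ 0, 1, 3/2 } R={ 7/4, 2 } ⇒ 13/8
step 6: add BLUE to get BBRBRB; options L={ 0, 1, 3/2, 13/8 } R={ 7/4, 2 } ⇒ 27/16
step 7: add BLUE to get BBRBRBB; options L={ 0, 1, 3/2, 13/8, 27/16 } R={ 7/4, 2 } ⇒ 55/32
step 8: add BLUE to get BBRBRBBB; options L={ 0, 1, 3/2, 13/8, 27/16, 55/32 } R={ 7/4, 2 } ⇒ 111/64
step 9: add BLUE to get BBRBRBBBB; options L={ 0, 1, 3/2, 13/8, 27/16, 55/32, 111/64 } R={ 7/4, 2 } ⇒ 223/128
step 10: add RED to get BBRBRBBBBR; options L={ 0, 1, 3/2, 13/8, 27/16, 55/32, 111/64 } R={ 223/128, 7/4, 2 } ⇒ 445/256
step 11: add BLUE to get BBRBRBBBBRB; options L={ 0, 1, 3/2, 13/8, 27/16, 55/32, 111/64, 445/256 } R={ 223/128, 7/4, 2 } ⇒ 891/512
step 12: add BLUE to get BBRBRBBBBRBB; options L={ 0, 1, 3/2, 13/8, 27/16, 55/32, 111/64, 445/256, 891/512 } R={ 223/128, 7/4, 2 } ⇒ 1783/1024
step 13: add RED to get BBRBRBBBBRBBR; options L={ 0, 1, 3/2, 13/8, 27/16, 55/32, 111/64, 445/256, 891/512 } R={ 1783/1024, 223/128, 7/4, 2 } ⇒ 3565/2048
step 14: add RED to get BBRBRBBBBRBBRR; options L={ 0, 1, 3/2, 13/8, 27/16, 55/32, 111/64, 445/256, 891/512 } R={ 3565/2048, 1783/1024, 223/128, 7/4, 2 } ⇒ 7129/4096

7129/4096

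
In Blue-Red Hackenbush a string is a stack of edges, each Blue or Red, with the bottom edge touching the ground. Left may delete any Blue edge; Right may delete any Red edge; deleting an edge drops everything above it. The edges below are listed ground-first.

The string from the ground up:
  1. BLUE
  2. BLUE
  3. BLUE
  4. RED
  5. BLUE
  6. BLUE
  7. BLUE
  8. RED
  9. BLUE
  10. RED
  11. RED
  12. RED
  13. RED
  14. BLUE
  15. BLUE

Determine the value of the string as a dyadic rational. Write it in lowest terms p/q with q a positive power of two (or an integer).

11911/4096

Build G(s[:k]) for k = 1..15, string s = BLUE BLUE BLUE RED BLUE BLUE BLUE RED BLUE RED RED RED RED BLUE BLUE.
step 1: add BLUE to get B; options L={ 0 } R={ — } → 1
step 2: add BLUE to get BB; options L={ 0; 1 } R={ — } → 2
step 3: add BLUE to get BBB; options L={ 0; 1; 2 } R={ — } → 3
step 4: add RED to get BBBR; options L={ 0; 1; 2 } R={ 3 } → 5/2
step 5: add BLUE to get BBBRB; options L={ 0; 1; 2; 5/2 } R={ 3 } → 11/4
step 6: add BLUE to get BBBRBB; options L={ 0; 1; 2; 5/2; 11/4 } R={ 3 } → 23/8
step 7: add BLUE to get BBBRBBB; options L={ 0; 1; 2; 5/2; 11/4; 23/8 } R={ 3 } → 47/16
step 8: add RED to get BBBRBBBR; options L={ 0; 1; 2; 5/2; 11/4; 23/8 } R={ 47/16; 3 } → 93/32
step 9: add BLUE to get BBBRBBBRB; options L={ 0; 1; 2; 5/2; 11/4; 23/8; 93/32 } R={ 47/16; 3 } → 187/64
step 10: add RED to get BBBRBBBRBR; options L={ 0; 1; 2; 5/2; 11/4; 23/8; 93/32 } R={ 187/64; 47/16; 3 } → 373/128
step 11: add RED to get BBBRBBBRBRR; options L={ 0; 1; 2; 5/2; 11/4; 23/8; 93/32 } R={ 373/128; 187/64; 47/16; 3 } → 745/256
step 12: add RED to get BBBRBBBRBRRR; options L={ 0; 1; 2; 5/2; 11/4; 23/8; 93/32 } R={ 745/256; 373/128; 187/64; 47/16; 3 } → 1489/512
step 13: add RED to get BBBRBBBRBRRRR; options L={ 0; 1; 2; 5/2; 11/4; 23/8; 93/32 } R={ 1489/512; 745/256; 373/128; 187/64; 47/16; 3 } → 2977/1024
step 14: add BLUE to get BBBRBBBRBRRRRB; options L={ 0; 1; 2; 5/2; 11/4; 23/8; 93/32; 2977/1024 } R={ 1489/512; 745/256; 373/128; 187/64; 47/16; 3 } → 5955/2048
step 15: add BLUE to get BBBRBBBRBRRRRBB; options L={ 0; 1; 2; 5/2; 11/4; 23/8; 93/32; 2977/1024; 5955/2048 } R={ 1489/512; 745/256; 373/128; 187/64; 47/16; 3 } → 11911/4096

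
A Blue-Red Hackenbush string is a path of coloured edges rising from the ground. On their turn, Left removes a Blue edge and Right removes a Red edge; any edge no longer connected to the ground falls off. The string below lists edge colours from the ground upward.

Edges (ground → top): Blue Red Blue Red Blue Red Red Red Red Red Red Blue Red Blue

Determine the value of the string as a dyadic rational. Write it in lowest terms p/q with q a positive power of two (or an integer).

step 1: add Blue to get B; options L={ 0 } R={ ∅ } ⇒ 1
step 2: add Red to get BR; options L={ 0 } R={ 1 } ⇒ 1/2
step 3: add Blue to get BRB; options L={ 0; 1/2 } R={ 1 } ⇒ 3/4
step 4: add Red to get BRBR; options L={ 0; 1/2 } R={ 3/4; 1 } ⇒ 5/8
step 5: add Blue to get BRBRB; options L={ 0; 1/2; 5/8 } R={ 3/4; 1 } ⇒ 11/16
step 6: add Red to get BRBRBR; options L={ 0; 1/2; 5/8 } R={ 11/16; 3/4; 1 } ⇒ 21/32
step 7: add Red to get BRBRBRR; options L={ 0; 1/2; 5/8 } R={ 21/32; 11/16; 3/4; 1 } ⇒ 41/64
step 8: add Red to get BRBRBRRR; options L={ 0; 1/2; 5/8 } R={ 41/64; 21/32; 11/16; 3/4; 1 } ⇒ 81/128
step 9: add Red to get BRBRBRRRR; options L={ 0; 1/2; 5/8 } R={ 81/128; 41/64; 21/32; 11/16; 3/4; 1 } ⇒ 161/256
step 10: add Red to get BRBRBRRRRR; options L={ 0; 1/2; 5/8 } R={ 161/256; 81/128; 41/64; 21/32; 11/16; 3/4; 1 } ⇒ 321/512
step 11: add Red to get BRBRBRRRRRR; options L={ 0; 1/2; 5/8 } R={ 321/512; 161/256; 81/128; 41/64; 21/32; 11/16; 3/4; 1 } ⇒ 641/1024
step 12: add Blue to get BRBRBRRRRRRB; options L={ 0; 1/2; 5/8; 641/1024 } R={ 321/512; 161/256; 81/128; 41/64; 21/32; 11/16; 3/4; 1 } ⇒ 1283/2048
step 13: add Red to get BRBRBRRRRRRBR; options L={ 0; 1/2; 5/8; 641/1024 } R={ 1283/2048; 321/512; 161/256; 81/128; 41/64; 21/32; 11/16; 3/4; 1 } ⇒ 2565/4096
step 14: add Blue to get BRBRBRRRRRRBRB; options L={ 0; 1/2; 5/8; 641/1024; 2565/4096 } R={ 1283/2048; 321/512; 161/256; 81/128; 41/64; 21/32; 11/16; 3/4; 1 } ⇒ 5131/8192

5131/8192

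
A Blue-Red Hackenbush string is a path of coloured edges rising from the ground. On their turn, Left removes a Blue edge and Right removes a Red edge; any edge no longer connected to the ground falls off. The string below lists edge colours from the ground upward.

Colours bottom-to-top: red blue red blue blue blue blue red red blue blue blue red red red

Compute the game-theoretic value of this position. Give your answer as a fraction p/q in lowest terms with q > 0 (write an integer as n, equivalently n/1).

g(r) = { ∅ | 0 } = -1
g(rb) = { -1 | 0 } = -1/2
g(rbr) = { -1 | -1/2,0 } = -3/4
g(rbrb) = { -1,-3/4 | -1/2,0 } = -5/8
g(rbrbb) = { -1,-3/4,-5/8 | -1/2,0 } = -9/16
g(rbrbbb) = { -1,-3/4,-5/8,-9/16 | -1/2,0 } = -17/32
g(rbrbbbb) = { -1,-3/4,-5/8,-9/16,-17/32 | -1/2,0 } = -33/64
g(rbrbbbbr) = { -1,-3/4,-5/8,-9/16,-17/32 | -33/64,-1/2,0 } = -67/128
g(rbrbbbbrr) = { -1,-3/4,-5/8,-9/16,-17/32 | -67/128,-33/64,-1/2,0 } = -135/256
g(rbrbbbbrrb) = { -1,-3/4,-5/8,-9/16,-17/32,-135/256 | -67/128,-33/64,-1/2,0 } = -269/512
g(rbrbbbbrrbb) = { -1,-3/4,-5/8,-9/16,-17/32,-135/256,-269/512 | -67/128,-33/64,-1/2,0 } = -537/1024
g(rbrbbbbrrbbb) = { -1,-3/4,-5/8,-9/16,-17/32,-135/256,-269/512,-537/1024 | -67/128,-33/64,-1/2,0 } = -1073/2048
g(rbrbbbbrrbbbr) = { -1,-3/4,-5/8,-9/16,-17/32,-135/256,-269/512,-537/1024 | -1073/2048,-67/128,-33/64,-1/2,0 } = -2147/4096
g(rbrbbbbrrbbbrr) = { -1,-3/4,-5/8,-9/16,-17/32,-135/256,-269/512,-537/1024 | -2147/4096,-1073/2048,-67/128,-33/64,-1/2,0 } = -4295/8192
g(rbrbbbbrrbbbrrr) = { -1,-3/4,-5/8,-9/16,-17/32,-135/256,-269/512,-537/1024 | -4295/8192,-2147/4096,-1073/2048,-67/128,-33/64,-1/2,0 } = -8591/16384

-8591/16384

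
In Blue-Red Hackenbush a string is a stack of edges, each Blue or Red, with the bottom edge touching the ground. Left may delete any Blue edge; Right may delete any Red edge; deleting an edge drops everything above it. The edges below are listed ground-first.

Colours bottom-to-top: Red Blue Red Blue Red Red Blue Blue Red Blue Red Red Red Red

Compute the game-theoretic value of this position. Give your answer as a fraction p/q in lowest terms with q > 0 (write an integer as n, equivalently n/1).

step 1: add Red to get R; options L={ — } R={ 0 } = -1
step 2: add Blue to get RB; options L={ -1 } R={ 0 } = -1/2
step 3: add Red to get RBR; options L={ -1 } R={ -1/2 0 } = -3/4
step 4: add Blue to get RBRB; options L={ -1 -3/4 } R={ -1/2 0 } = -5/8
step 5: add Red to get RBRBR; options L={ -1 -3/4 } R={ -5/8 -1/2 0 } = -11/16
step 6: add Red to get RBRBRR; options L={ -1 -3/4 } R={ -11/16 -5/8 -1/2 0 } = -23/32
step 7: add Blue to get RBRBRRB; options L={ -1 -3/4 -23/32 } R={ -11/16 -5/8 -1/2 0 } = -45/64
step 8: add Blue to get RBRBRRBB; options L={ -1 -3/4 -23/32 -45/64 } R={ -11/16 -5/8 -1/2 0 } = -89/128
step 9: add Red to get RBRBRRBBR; options L={ -1 -3/4 -23/32 -45/64 } R={ -89/128 -11/16 -5/8 -1/2 0 } = -179/256
step 10: add Blue to get RBRBRRBBRB; options L={ -1 -3/4 -23/32 -45/64 -179/256 } R={ -89/128 -11/16 -5/8 -1/2 0 } = -357/512
step 11: add Red to get RBRBRRBBRBR; options L={ -1 -3/4 -23/32 -45/64 -179/256 } R={ -357/512 -89/128 -11/16 -5/8 -1/2 0 } = -715/1024
step 12: add Red to get RBRBRRBBRBRR; options L={ -1 -3/4 -23/32 -45/64 -179/256 } R={ -715/1024 -357/512 -89/128 -11/16 -5/8 -1/2 0 } = -1431/2048
step 13: add Red to get RBRBRRBBRBRRR; options L={ -1 -3/4 -23/32 -45/64 -179/256 } R={ -1431/2048 -715/1024 -357/512 -89/128 -11/16 -5/8 -1/2 0 } = -2863/4096
step 14: add Red to get RBRBRRBBRBRRRR; options L={ -1 -3/4 -23/32 -45/64 -179/256 } R={ -2863/4096 -1431/2048 -715/1024 -357/512 -89/128 -11/16 -5/8 -1/2 0 } = -5727/8192

-5727/8192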